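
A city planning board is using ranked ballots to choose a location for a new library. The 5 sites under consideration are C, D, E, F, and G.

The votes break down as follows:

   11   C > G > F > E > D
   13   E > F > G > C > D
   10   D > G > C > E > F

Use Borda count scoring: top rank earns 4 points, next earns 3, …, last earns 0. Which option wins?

G

Borda scores:
  C: 11·4 + 13·1 + 10·2 = 77
  D: 11·0 + 13·0 + 10·4 = 40
  E: 11·1 + 13·4 + 10·1 = 73
  F: 11·2 + 13·3 + 10·0 = 61
  G: 11·3 + 13·2 + 10·3 = 89
G has the highest total.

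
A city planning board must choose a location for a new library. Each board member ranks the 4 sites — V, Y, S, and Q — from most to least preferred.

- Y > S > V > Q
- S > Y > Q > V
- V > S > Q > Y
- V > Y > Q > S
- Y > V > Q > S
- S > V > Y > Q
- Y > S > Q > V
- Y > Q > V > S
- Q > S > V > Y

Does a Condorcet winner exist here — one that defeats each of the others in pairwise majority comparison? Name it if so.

Head-to-head results (9 voters total):
V vs Y: Y wins 5–4.
V vs S: S wins 5–4.
V vs Q: V wins 5–4.
Y vs S: Y wins 5–4.
Y vs Q: Y wins 7–2.
S vs Q: S wins 5–4.
Y beats each rival — V (5–4), S (5–4), Q (7–2) — so Y is the Condorcet winner.

Y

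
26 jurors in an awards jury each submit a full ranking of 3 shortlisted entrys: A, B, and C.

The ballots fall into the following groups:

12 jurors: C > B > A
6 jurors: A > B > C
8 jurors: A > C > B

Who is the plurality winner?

A

First-place vote totals:
  A: 14
  B: 0
  C: 12
A has the most first-place votes.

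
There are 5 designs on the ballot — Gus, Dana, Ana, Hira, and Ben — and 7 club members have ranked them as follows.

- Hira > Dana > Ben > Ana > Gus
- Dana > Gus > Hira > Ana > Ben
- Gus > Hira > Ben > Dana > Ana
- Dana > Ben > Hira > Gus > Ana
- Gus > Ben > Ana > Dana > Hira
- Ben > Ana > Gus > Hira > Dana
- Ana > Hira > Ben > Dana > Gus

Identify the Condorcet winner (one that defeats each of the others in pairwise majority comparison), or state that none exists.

There is no Condorcet winner

Head-to-head results (7 voters total):
Gus vs Dana: Dana wins 4–3.
Gus vs Ana: Gus wins 4–3.
Gus vs Hira: Gus wins 4–3.
Gus vs Ben: Ben wins 4–3.
Dana vs Ana: Dana wins 4–3.
Dana vs Hira: Hira wins 4–3.
Dana vs Ben: Ben wins 4–3.
Ana vs Hira: Hira wins 4–3.
Ana vs Ben: Ben wins 5–2.
Hira vs Ben: Hira wins 4–3.
No candidate beats all others: Gus beats Hira beats Dana beats Gus, a majority cycle.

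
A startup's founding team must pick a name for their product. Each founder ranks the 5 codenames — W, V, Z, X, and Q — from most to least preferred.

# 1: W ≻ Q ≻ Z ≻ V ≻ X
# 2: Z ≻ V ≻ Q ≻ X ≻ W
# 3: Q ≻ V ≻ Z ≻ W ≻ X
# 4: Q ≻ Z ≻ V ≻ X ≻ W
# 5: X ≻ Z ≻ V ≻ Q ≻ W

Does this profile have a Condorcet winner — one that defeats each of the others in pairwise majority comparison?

Yes

Head-to-head results (5 voters total):
W vs V: V wins 4–1.
W vs Z: Z wins 4–1.
W vs X: X wins 3–2.
W vs Q: Q wins 4–1.
V vs Z: Z wins 4–1.
V vs X: V wins 4–1.
V vs Q: Q wins 3–2.
Z vs X: Z wins 4–1.
Z vs Q: Q wins 3–2.
X vs Q: Q wins 4–1.
Q beats each rival — W (4–1), V (3–2), Z (3–2), X (4–1) — so Q is the Condorcet winner.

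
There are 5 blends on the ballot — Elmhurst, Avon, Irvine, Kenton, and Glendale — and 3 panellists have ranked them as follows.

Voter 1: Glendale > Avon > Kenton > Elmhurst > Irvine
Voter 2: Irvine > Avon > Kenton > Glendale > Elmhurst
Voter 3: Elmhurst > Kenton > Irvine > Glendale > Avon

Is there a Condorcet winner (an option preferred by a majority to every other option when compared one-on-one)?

No

Head-to-head results (3 voters total):
Elmhurst vs Avon: Avon wins 2–1.
Elmhurst vs Irvine: Elmhurst wins 2–1.
Elmhurst vs Kenton: Kenton wins 2–1.
Elmhurst vs Glendale: Glendale wins 2–1.
Avon vs Irvine: Irvine wins 2–1.
Avon vs Kenton: Avon wins 2–1.
Avon vs Glendale: Glendale wins 2–1.
Irvine vs Kenton: Kenton wins 2–1.
Irvine vs Glendale: Irvine wins 2–1.
Kenton vs Glendale: Kenton wins 2–1.
No candidate beats all others: Elmhurst beats Irvine beats Avon beats Elmhurst, a majority cycle.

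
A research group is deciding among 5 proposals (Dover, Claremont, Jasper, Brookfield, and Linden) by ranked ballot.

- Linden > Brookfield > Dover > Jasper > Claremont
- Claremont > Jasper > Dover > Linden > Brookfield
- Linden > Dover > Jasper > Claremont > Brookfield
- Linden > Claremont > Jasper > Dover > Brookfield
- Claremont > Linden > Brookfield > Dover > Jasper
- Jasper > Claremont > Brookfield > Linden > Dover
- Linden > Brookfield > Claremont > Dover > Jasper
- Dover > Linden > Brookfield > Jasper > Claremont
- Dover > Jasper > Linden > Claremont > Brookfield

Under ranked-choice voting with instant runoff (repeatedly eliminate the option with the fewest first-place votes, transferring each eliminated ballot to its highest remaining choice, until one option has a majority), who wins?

Round 1: Linden 4, Dover 2, Claremont 2, Jasper 1, Brookfield 0. Brookfield has the fewest and is eliminated.
Round 2: Linden 4, Dover 2, Claremont 2, Jasper 1. Jasper has the fewest and is eliminated.
Round 3: Linden 4, Claremont 3, Dover 2. Dover has the fewest and is eliminated.
Round 4: Linden 6, Claremont 3. Linden has a majority.

Linden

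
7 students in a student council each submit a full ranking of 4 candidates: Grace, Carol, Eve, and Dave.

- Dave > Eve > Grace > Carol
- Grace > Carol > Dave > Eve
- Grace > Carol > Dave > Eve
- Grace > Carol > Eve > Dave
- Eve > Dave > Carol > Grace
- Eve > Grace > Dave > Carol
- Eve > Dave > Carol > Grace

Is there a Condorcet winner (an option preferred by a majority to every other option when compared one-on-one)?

Head-to-head results (7 voters total):
Grace vs Carol: Grace wins 5–2.
Grace vs Eve: Eve wins 4–3.
Grace vs Dave: Grace wins 4–3.
Carol vs Eve: Eve wins 4–3.
Carol vs Dave: Dave wins 4–3.
Eve vs Dave: Eve wins 4–3.
Eve beats each rival — Grace (4–3), Carol (4–3), Dave (4–3) — so Eve is the Condorcet winner.

Yes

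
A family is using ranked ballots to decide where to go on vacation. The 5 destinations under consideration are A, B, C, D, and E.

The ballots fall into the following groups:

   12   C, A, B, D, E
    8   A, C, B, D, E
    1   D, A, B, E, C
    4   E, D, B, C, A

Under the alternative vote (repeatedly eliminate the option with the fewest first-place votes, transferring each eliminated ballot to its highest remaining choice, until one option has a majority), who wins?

Round 1: C 12, A 8, E 4, D 1, B 0. B has the fewest and is eliminated.
Round 2: C 12, A 8, E 4, D 1. D has the fewest and is eliminated.
Round 3: C 12, A 9, E 4. E has the fewest and is eliminated.
Round 4: C 16, A 9. C has a majority.

C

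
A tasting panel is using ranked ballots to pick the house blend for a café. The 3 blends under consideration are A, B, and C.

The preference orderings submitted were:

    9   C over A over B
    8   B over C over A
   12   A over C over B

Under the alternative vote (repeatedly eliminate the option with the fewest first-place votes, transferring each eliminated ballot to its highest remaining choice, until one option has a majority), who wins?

Round 1: A 12, C 9, B 8. B has the fewest and is eliminated.
Round 2: C 17, A 12. C has a majority.

C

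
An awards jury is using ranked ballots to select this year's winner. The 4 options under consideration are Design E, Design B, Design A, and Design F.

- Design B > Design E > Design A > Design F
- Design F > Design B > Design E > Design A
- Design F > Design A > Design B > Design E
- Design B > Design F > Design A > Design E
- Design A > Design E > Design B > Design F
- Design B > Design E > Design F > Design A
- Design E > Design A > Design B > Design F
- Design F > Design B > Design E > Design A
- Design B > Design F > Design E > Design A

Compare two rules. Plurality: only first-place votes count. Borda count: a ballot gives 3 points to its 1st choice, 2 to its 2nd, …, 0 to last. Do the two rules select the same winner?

Plurality first-place counts: Design E 1, Design B 4, Design A 1, Design F 3 → Design B.
Borda totals: Design E 12, Design B 19, Design A 9, Design F 14 → Design B.
The two rules agree on Design B.

Yes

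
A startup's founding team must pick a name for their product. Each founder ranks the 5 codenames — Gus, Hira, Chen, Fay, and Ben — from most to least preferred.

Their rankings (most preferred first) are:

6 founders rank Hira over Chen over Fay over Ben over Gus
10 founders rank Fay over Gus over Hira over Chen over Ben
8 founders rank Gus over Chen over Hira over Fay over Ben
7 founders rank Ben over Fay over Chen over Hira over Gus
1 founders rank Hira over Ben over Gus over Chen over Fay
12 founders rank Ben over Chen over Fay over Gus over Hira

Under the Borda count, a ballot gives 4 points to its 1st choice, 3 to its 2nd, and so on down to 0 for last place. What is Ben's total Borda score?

Borda scores:
  Gus: 6·0 + 10·3 + 8·4 + 7·0 + 2 + 12·1 = 76
  Hira: 6·4 + 10·2 + 8·2 + 7·1 + 4 + 12·0 = 71
  Chen: 6·3 + 10·1 + 8·3 + 7·2 + 1 + 12·3 = 103
  Fay: 6·2 + 10·4 + 8·1 + 7·3 + 0 + 12·2 = 105
  Ben: 6·1 + 10·0 + 8·0 + 7·4 + 3 + 12·4 = 85

85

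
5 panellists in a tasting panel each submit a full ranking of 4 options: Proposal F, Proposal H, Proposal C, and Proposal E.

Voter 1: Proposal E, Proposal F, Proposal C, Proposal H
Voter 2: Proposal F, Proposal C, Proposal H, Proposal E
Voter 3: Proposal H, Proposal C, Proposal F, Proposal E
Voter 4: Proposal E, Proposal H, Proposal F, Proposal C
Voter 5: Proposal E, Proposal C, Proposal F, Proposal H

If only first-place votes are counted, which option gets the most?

Proposal E

First-place vote totals:
  Proposal F: 1
  Proposal H: 1
  Proposal C: 0
  Proposal E: 3
Proposal E has the most first-place votes.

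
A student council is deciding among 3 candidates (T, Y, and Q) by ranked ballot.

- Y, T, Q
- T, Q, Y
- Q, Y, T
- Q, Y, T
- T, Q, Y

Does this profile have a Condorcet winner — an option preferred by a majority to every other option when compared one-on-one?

Head-to-head results (5 voters total):
T vs Y: Y wins 3–2.
T vs Q: T wins 3–2.
Y vs Q: Q wins 4–1.
No candidate beats all others: T beats Q beats Y beats T, a majority cycle.

No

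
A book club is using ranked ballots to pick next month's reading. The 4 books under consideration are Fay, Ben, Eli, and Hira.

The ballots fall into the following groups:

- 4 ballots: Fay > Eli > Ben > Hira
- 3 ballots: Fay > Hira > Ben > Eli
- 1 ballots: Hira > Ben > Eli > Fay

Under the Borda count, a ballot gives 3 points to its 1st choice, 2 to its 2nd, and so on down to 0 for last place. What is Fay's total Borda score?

Borda scores:
  Fay: 4·3 + 3·3 + 0 = 21
  Ben: 4·1 + 3·1 + 2 = 9
  Eli: 4·2 + 3·0 + 1 = 9
  Hira: 4·0 + 3·2 + 3 = 9

21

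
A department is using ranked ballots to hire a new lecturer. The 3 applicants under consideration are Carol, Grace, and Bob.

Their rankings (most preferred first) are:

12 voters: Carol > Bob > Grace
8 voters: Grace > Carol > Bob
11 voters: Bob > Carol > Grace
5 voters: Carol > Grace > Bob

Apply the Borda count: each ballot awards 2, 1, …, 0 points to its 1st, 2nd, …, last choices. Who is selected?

Carol

Borda scores:
  Carol: 12·2 + 8·1 + 11·1 + 5·2 = 53
  Grace: 12·0 + 8·2 + 11·0 + 5·1 = 21
  Bob: 12·1 + 8·0 + 11·2 + 5·0 = 34
Carol has the highest total.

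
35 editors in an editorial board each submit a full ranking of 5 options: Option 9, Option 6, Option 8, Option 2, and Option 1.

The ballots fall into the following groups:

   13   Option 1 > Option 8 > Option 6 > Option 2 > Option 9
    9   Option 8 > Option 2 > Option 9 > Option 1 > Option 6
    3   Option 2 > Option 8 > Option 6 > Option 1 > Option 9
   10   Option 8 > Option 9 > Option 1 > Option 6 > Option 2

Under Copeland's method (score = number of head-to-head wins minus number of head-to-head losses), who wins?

Option 8

Pairwise results:
  Option 9 vs Option 6: Option 9 wins 19–16.
  Option 9 vs Option 8: Option 8 wins 35–0.
  Option 9 vs Option 2: Option 2 wins 25–10.
  Option 9 vs Option 1: Option 9 wins 19–16.
  Option 6 vs Option 8: Option 8 wins 35–0.
  Option 6 vs Option 2: Option 6 wins 23–12.
  Option 6 vs Option 1: Option 1 wins 32–3.
  Option 8 vs Option 2: Option 8 wins 32–3.
  Option 8 vs Option 1: Option 8 wins 22–13.
  Option 2 vs Option 1: Option 1 wins 23–12.
Copeland scores (wins − losses):
  Option 9: 2 − 2 = 0
  Option 6: 1 − 3 = -2
  Option 8: 4 − 0 = 4
  Option 2: 1 − 3 = -2
  Option 1: 2 − 2 = 0
Option 8 has the best Copeland score.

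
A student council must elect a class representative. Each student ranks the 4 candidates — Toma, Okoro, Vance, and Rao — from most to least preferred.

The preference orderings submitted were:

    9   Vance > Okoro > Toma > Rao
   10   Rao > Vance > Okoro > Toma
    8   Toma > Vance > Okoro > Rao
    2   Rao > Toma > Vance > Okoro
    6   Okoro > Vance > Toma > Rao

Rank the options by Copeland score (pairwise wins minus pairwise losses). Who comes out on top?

Vance

Pairwise results:
  Toma vs Okoro: Okoro wins 25–10.
  Toma vs Vance: Vance wins 25–10.
  Toma vs Rao: Toma wins 23–12.
  Okoro vs Vance: Vance wins 29–6.
  Okoro vs Rao: Okoro wins 23–12.
  Vance vs Rao: Vance wins 23–12.
Copeland scores (wins − losses):
  Toma: 1 − 2 = -1
  Okoro: 2 − 1 = 1
  Vance: 3 − 0 = 3
  Rao: 0 − 3 = -3
Vance has the best Copeland score.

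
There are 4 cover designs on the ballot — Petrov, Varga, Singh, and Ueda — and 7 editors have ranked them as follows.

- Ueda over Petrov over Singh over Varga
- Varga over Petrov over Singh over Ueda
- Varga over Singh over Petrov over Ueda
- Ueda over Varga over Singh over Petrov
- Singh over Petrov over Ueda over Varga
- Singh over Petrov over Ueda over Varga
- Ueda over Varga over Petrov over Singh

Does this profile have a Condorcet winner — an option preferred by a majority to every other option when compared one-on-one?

No

Head-to-head results (7 voters total):
Petrov vs Varga: Varga wins 4–3.
Petrov vs Singh: Singh wins 4–3.
Petrov vs Ueda: Petrov wins 4–3.
Varga vs Singh: Varga wins 4–3.
Varga vs Ueda: Ueda wins 5–2.
Singh vs Ueda: Singh wins 4–3.
No candidate beats all others: Petrov beats Ueda beats Varga beats Petrov, a majority cycle.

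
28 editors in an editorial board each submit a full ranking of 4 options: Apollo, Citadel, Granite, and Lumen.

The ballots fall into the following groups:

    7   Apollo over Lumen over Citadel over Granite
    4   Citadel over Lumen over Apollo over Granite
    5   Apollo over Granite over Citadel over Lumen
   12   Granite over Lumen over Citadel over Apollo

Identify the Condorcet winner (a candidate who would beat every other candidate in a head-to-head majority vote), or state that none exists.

Head-to-head results (28 voters total):
Apollo vs Citadel: Citadel wins 16–12.
Apollo vs Granite: Apollo wins 16–12.
Apollo vs Lumen: Lumen wins 16–12.
Citadel vs Granite: Granite wins 17–11.
Citadel vs Lumen: Lumen wins 19–9.
Granite vs Lumen: Granite wins 17–11.
No candidate beats all others: Apollo beats Granite beats Citadel beats Apollo, a majority cycle.

None — there is no Condorcet winner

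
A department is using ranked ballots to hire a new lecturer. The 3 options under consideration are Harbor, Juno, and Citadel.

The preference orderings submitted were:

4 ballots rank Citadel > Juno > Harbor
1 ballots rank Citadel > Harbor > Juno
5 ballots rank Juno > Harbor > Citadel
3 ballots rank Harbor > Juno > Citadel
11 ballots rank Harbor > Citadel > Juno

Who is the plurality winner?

Harbor

First-place vote totals:
  Harbor: 14
  Juno: 5
  Citadel: 5
Harbor has the most first-place votes.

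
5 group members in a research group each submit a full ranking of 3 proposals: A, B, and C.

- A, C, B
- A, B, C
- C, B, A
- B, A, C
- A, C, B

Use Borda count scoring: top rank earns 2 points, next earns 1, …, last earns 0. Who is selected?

A

Borda scores:
  A: 2 + 2 + 0 + 1 + 2 = 7
  B: 0 + 1 + 1 + 2 + 0 = 4
  C: 1 + 0 + 2 + 0 + 1 = 4
A has the highest total.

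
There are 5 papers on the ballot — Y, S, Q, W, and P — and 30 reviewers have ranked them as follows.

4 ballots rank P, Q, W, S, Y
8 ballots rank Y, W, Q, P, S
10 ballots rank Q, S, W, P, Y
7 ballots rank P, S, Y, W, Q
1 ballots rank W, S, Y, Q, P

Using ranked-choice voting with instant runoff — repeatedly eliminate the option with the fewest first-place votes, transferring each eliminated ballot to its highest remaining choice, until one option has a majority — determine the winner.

Q

Round 1: P 11, Q 10, Y 8, W 1, S 0. S has the fewest and is eliminated.
Round 2: P 11, Q 10, Y 8, W 1. W has the fewest and is eliminated.
Round 3: P 11, Q 10, Y 9. Y has the fewest and is eliminated.
Round 4: Q 19, P 11. Q has a majority.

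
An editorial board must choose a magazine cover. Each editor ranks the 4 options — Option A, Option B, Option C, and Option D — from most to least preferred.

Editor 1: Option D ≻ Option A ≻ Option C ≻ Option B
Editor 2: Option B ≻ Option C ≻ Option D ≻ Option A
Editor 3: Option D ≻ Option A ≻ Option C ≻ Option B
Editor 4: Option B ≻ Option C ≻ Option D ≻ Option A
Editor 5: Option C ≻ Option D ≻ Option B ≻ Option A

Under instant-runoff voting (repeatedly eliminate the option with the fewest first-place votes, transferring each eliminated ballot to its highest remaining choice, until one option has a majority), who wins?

Option D

Round 1: Option B 2, Option D 2, Option C 1, Option A 0. Option A has the fewest and is eliminated.
Round 2: Option B 2, Option D 2, Option C 1. Option C has the fewest and is eliminated.
Round 3: Option D 3, Option B 2. Option D has a majority.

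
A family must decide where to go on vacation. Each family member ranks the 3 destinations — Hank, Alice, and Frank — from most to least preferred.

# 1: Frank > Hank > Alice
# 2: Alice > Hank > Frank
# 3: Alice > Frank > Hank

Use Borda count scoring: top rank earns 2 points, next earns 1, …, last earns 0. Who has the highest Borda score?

Alice

Borda scores:
  Hank: 1 + 1 + 0 = 2
  Alice: 0 + 2 + 2 = 4
  Frank: 2 + 0 + 1 = 3
Alice has the highest total.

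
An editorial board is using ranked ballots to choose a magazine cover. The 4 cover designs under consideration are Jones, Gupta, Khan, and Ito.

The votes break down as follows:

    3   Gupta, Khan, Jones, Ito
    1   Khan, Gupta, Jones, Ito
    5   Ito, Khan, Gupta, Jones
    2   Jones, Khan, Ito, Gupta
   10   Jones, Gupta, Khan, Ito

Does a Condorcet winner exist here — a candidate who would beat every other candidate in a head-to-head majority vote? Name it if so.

Head-to-head results (21 voters total):
Jones vs Gupta: Jones wins 12–9.
Jones vs Khan: Jones wins 12–9.
Jones vs Ito: Jones wins 16–5.
Gupta vs Khan: Gupta wins 13–8.
Gupta vs Ito: Gupta wins 14–7.
Khan vs Ito: Khan wins 16–5.
Jones beats each rival — Gupta (12–9), Khan (12–9), Ito (16–5) — so Jones is the Condorcet winner.

Jones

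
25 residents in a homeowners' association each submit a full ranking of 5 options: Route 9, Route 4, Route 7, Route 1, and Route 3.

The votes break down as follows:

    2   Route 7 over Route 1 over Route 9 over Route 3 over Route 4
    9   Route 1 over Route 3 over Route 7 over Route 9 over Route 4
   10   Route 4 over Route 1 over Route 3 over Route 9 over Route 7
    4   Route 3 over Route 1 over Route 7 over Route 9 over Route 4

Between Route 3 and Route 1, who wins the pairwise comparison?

Route 1

Ballots ranking Route 3 above Route 1: 4.
Ballots ranking Route 1 above Route 3: 2+9+10 = 21.
Route 1 wins the head-to-head, 21–4.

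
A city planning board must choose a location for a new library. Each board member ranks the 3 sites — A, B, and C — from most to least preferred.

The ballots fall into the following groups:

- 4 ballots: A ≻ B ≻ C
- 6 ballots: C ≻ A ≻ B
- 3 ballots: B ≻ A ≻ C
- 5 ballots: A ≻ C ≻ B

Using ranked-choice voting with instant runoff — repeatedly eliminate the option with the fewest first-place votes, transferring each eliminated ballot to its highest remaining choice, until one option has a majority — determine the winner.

A

Round 1: A 9, C 6, B 3. B has the fewest and is eliminated.
Round 2: A 12, C 6. A has a majority.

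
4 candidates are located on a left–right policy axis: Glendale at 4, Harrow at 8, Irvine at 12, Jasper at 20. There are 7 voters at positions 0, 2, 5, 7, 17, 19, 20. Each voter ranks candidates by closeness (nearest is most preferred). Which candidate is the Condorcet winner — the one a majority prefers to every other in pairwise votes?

With single-peaked preferences on a line, the Condorcet winner is the candidate closest to the median voter.
The median voter (position 7) is closest to Harrow at 8.
Check: Harrow vs Glendale — voters closer to Harrow: 4 of 7.

Harrow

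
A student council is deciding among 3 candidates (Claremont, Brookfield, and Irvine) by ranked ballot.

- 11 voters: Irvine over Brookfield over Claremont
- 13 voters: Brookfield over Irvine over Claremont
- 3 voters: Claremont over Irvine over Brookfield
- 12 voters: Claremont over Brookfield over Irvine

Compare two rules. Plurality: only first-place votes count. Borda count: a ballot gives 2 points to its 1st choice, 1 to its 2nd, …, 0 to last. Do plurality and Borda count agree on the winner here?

No

Plurality first-place counts: Claremont 15, Brookfield 13, Irvine 11 → Claremont.
Borda totals: Claremont 30, Brookfield 49, Irvine 38 → Brookfield.
The two rules disagree: plurality picks Claremont, Borda picks Brookfield.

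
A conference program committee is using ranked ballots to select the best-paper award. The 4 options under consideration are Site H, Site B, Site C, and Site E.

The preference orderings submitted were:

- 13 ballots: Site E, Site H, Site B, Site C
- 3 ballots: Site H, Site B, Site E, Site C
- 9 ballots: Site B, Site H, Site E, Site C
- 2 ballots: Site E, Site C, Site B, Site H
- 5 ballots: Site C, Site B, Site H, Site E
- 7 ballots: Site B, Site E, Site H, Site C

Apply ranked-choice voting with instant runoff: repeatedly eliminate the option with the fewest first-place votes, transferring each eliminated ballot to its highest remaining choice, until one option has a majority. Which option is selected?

Round 1: Site B 16, Site E 15, Site C 5, Site H 3. Site H has the fewest and is eliminated.
Round 2: Site B 19, Site E 15, Site C 5. Site C has the fewest and is eliminated.
Round 3: Site B 24, Site E 15. Site B has a majority.

Site B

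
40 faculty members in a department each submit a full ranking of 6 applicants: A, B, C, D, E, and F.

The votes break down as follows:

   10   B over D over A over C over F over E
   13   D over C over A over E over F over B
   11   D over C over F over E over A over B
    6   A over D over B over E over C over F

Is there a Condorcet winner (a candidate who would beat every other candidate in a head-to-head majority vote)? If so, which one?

D

Head-to-head results (40 voters total):
A vs B: A wins 30–10.
A vs C: C wins 24–16.
A vs D: D wins 34–6.
A vs E: A wins 29–11.
A vs F: A wins 29–11.
B vs C: C wins 24–16.
B vs D: D wins 30–10.
B vs E: E wins 24–16.
B vs F: F wins 24–16.
C vs D: D wins 40–0.
C vs E: C wins 34–6.
C vs F: C wins 40–0.
D vs E: D wins 40–0.
D vs F: D wins 40–0.
E vs F: F wins 21–19.
D beats each rival — A (34–6), B (30–10), C (40–0), E (40–0), F (40–0) — so D is the Condorcet winner.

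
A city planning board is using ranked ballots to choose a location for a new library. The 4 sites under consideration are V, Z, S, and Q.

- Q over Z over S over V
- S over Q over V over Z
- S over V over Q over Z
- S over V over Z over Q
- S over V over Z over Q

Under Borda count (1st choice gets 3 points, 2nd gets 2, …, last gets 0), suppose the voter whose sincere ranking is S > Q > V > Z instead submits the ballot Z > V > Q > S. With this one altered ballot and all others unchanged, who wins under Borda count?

Borda totals with the altered ballot: V 8, Z 7, S 10, Q 5.
The winner is unchanged: still S.

S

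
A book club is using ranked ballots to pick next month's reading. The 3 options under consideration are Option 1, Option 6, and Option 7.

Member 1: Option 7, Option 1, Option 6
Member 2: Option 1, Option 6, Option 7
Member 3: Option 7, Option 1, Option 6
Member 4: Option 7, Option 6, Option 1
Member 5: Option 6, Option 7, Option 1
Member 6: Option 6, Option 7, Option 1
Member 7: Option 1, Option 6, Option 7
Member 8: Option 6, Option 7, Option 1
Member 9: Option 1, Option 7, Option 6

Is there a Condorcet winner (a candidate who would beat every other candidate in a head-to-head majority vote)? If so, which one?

Head-to-head results (9 voters total):
Option 1 vs Option 6: Option 1 wins 5–4.
Option 1 vs Option 7: Option 7 wins 6–3.
Option 6 vs Option 7: Option 6 wins 5–4.
No candidate beats all others: Option 1 beats Option 6 beats Option 7 beats Option 1, a majority cycle.

None — there is no Condorcet winner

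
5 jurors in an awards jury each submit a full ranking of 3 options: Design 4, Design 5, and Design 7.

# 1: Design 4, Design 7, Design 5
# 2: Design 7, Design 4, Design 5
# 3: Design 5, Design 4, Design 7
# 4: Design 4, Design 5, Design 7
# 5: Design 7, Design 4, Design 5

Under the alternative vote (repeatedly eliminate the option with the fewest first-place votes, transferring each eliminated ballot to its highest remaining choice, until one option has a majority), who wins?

Round 1: Design 4 2, Design 7 2, Design 5 1. Design 5 has the fewest and is eliminated.
Round 2: Design 4 3, Design 7 2. Design 4 has a majority.

Design 4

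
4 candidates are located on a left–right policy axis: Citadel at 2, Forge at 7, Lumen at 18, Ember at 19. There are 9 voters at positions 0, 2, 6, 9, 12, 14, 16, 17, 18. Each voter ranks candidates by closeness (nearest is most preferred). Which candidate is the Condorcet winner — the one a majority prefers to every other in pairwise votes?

With single-peaked preferences on a line, the Condorcet winner is the candidate closest to the median voter.
The median voter (position 12) is closest to Forge at 7.
Check: Forge vs Lumen — voters closer to Forge: 5 of 9.

Forge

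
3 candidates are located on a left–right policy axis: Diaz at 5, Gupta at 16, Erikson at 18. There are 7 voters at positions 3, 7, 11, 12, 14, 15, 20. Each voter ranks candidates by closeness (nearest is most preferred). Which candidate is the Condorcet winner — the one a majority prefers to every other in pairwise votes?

With single-peaked preferences on a line, the Condorcet winner is the candidate closest to the median voter.
The median voter (position 12) is closest to Gupta at 16.
Check: Gupta vs Erikson — voters closer to Gupta: 6 of 7.

Gupta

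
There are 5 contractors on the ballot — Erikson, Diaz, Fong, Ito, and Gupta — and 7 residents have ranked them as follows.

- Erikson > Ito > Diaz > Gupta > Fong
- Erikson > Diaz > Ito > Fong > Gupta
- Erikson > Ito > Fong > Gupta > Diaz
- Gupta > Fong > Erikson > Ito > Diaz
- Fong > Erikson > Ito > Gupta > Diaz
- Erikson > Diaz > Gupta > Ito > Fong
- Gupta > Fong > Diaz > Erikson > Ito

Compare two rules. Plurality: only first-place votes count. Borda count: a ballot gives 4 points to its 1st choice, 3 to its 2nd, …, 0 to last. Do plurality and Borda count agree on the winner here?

Yes

Plurality first-place counts: Erikson 4, Diaz 0, Fong 1, Ito 0, Gupta 2 → Erikson.
Borda totals: Erikson 22, Diaz 10, Fong 13, Ito 12, Gupta 13 → Erikson.
The two rules agree on Erikson.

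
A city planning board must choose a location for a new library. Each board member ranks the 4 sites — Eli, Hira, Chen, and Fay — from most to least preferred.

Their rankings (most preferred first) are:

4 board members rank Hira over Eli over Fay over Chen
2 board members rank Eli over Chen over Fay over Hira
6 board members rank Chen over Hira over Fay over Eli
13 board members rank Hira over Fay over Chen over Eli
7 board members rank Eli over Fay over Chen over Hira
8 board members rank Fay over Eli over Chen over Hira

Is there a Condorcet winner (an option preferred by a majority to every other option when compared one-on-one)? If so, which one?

There is no Condorcet winner

Head-to-head results (40 voters total):
Eli vs Hira: Hira wins 23–17.
Eli vs Chen: Eli wins 21–19.
Eli vs Fay: Fay wins 27–13.
Hira vs Chen: Chen wins 23–17.
Hira vs Fay: Hira wins 23–17.
Chen vs Fay: Fay wins 32–8.
No candidate beats all others: Eli beats Chen beats Hira beats Eli, a majority cycle.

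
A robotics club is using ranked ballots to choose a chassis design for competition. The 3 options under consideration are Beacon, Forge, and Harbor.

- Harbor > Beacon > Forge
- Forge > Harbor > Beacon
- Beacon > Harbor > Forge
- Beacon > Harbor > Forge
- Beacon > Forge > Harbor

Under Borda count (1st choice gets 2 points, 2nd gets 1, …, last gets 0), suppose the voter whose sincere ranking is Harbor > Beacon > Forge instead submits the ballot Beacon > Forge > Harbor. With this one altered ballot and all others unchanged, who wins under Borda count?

Beacon

Borda totals with the altered ballot: Beacon 8, Forge 4, Harbor 3.
The winner is unchanged: still Beacon.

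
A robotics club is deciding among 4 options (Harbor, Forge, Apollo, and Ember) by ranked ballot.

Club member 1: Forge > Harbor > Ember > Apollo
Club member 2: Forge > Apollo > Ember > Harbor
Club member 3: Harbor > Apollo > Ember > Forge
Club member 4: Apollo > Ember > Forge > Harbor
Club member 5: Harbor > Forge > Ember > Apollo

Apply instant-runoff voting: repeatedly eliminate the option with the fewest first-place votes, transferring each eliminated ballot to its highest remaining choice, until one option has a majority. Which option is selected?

Forge

Round 1: Harbor 2, Forge 2, Apollo 1, Ember 0. Ember has the fewest and is eliminated.
Round 2: Harbor 2, Forge 2, Apollo 1. Apollo has the fewest and is eliminated.
Round 3: Forge 3, Harbor 2. Forge has a majority.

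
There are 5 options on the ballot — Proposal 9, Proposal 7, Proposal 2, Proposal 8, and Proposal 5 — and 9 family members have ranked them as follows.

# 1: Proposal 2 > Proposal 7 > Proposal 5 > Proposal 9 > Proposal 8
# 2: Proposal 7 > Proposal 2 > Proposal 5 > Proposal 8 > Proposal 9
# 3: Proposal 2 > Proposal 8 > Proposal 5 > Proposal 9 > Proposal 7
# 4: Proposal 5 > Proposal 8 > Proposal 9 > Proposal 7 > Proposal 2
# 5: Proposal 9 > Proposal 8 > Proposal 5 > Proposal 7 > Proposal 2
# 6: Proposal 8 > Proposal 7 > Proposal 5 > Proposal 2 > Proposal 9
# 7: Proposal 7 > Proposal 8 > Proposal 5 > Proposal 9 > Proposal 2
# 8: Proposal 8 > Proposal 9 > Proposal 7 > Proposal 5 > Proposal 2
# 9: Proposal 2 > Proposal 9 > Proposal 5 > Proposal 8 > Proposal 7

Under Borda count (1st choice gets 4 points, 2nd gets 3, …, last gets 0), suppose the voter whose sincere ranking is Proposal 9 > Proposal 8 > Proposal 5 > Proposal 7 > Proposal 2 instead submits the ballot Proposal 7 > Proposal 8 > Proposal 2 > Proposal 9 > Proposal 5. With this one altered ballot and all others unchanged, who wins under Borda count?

Borda totals with the altered ballot: Proposal 9 12, Proposal 7 21, Proposal 2 18, Proposal 8 22, Proposal 5 17.
The winner is unchanged: still Proposal 8.

Proposal 8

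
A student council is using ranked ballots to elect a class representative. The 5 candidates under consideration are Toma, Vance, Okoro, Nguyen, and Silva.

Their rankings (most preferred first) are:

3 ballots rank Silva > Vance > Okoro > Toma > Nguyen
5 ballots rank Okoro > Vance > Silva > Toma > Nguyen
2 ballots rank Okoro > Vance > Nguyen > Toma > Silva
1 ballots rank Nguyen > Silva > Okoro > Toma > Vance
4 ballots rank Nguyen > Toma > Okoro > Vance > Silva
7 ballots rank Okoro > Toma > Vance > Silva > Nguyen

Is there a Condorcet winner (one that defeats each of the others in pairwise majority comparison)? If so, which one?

Head-to-head results (22 voters total):
Toma vs Vance: Toma wins 12–10.
Toma vs Okoro: Okoro wins 18–4.
Toma vs Nguyen: Toma wins 15–7.
Toma vs Silva: Toma wins 13–9.
Vance vs Okoro: Okoro wins 19–3.
Vance vs Nguyen: Vance wins 17–5.
Vance vs Silva: Vance wins 18–4.
Okoro vs Nguyen: Okoro wins 17–5.
Okoro vs Silva: Okoro wins 18–4.
Nguyen vs Silva: Silva wins 15–7.
Okoro beats each rival — Toma (18–4), Vance (19–3), Nguyen (17–5), Silva (18–4) — so Okoro is the Condorcet winner.

Okoro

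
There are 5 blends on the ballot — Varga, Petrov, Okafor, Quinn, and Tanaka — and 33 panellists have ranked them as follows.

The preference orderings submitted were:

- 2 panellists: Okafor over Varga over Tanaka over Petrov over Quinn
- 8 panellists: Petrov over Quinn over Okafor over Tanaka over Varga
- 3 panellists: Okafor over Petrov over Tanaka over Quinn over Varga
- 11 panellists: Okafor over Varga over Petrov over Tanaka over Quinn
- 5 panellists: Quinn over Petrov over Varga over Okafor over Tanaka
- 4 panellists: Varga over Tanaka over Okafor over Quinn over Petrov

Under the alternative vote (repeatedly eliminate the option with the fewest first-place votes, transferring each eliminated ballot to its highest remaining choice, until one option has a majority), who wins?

Round 1: Okafor 16, Petrov 8, Quinn 5, Varga 4, Tanaka 0. Tanaka has the fewest and is eliminated.
Round 2: Okafor 16, Petrov 8, Quinn 5, Varga 4. Varga has the fewest and is eliminated.
Round 3: Okafor 20, Petrov 8, Quinn 5. Okafor has a majority.

Okafor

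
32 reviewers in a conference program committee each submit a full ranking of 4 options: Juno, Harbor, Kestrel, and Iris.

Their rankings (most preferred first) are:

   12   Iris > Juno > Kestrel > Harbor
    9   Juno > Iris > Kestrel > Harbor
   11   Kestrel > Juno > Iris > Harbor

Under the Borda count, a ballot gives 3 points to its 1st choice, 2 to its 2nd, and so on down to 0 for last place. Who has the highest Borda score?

Juno

Borda scores:
  Juno: 12·2 + 9·3 + 11·2 = 73
  Harbor: 12·0 + 9·0 + 11·0 = 0
  Kestrel: 12·1 + 9·1 + 11·3 = 54
  Iris: 12·3 + 9·2 + 11·1 = 65
Juno has the highest total.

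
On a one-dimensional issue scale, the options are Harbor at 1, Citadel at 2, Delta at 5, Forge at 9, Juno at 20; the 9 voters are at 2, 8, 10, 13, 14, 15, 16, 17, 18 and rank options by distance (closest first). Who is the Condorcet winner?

Forge

With single-peaked preferences on a line, the Condorcet winner is the candidate closest to the median voter.
The median voter (position 14) is closest to Forge at 9.
Check: Forge vs Citadel — voters closer to Forge: 8 of 9.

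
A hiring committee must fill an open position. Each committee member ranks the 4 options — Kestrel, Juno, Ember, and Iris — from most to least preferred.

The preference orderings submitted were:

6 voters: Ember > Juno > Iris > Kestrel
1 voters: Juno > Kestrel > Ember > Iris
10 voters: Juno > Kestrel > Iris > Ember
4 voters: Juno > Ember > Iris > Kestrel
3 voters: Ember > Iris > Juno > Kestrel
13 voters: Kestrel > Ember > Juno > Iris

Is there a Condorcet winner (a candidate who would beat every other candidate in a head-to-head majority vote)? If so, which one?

No Condorcet winner

Head-to-head results (37 voters total):
Kestrel vs Juno: Juno wins 24–13.
Kestrel vs Ember: Kestrel wins 24–13.
Kestrel vs Iris: Kestrel wins 24–13.
Juno vs Ember: Ember wins 22–15.
Juno vs Iris: Juno wins 34–3.
Ember vs Iris: Ember wins 27–10.
No candidate beats all others: Kestrel beats Ember beats Juno beats Kestrel, a majority cycle.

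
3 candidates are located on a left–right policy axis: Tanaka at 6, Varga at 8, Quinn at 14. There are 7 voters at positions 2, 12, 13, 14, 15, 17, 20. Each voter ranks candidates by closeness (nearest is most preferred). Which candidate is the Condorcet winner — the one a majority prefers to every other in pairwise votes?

Quinn

With single-peaked preferences on a line, the Condorcet winner is the candidate closest to the median voter.
The median voter (position 14) is closest to Quinn at 14.
Check: Quinn vs Tanaka — voters closer to Quinn: 6 of 7.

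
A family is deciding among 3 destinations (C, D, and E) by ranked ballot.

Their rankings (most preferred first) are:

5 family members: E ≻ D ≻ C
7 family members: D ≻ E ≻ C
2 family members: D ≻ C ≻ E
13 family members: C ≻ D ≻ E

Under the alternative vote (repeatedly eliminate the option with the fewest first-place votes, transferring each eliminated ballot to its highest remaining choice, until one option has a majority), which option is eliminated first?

Round 1: C 13, D 9, E 5. E has the fewest and is eliminated.
Round 2: D 14, C 13. D has a majority.

E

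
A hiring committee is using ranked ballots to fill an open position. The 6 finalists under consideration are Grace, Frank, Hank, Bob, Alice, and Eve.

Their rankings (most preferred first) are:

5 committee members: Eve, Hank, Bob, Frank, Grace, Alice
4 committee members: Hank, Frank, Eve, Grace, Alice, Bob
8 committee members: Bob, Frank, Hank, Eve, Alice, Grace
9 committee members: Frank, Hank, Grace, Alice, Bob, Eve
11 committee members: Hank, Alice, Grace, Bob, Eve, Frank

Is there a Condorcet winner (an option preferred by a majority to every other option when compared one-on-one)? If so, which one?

Head-to-head results (37 voters total):
Grace vs Frank: Frank wins 26–11.
Grace vs Hank: Hank wins 37–0.
Grace vs Bob: Grace wins 24–13.
Grace vs Alice: Alice wins 19–18.
Grace vs Eve: Grace wins 20–17.
Frank vs Hank: Hank wins 20–17.
Frank vs Bob: Bob wins 24–13.
Frank vs Alice: Frank wins 26–11.
Frank vs Eve: Frank wins 21–16.
Hank vs Bob: Hank wins 29–8.
Hank vs Alice: Hank wins 37–0.
Hank vs Eve: Hank wins 32–5.
Bob vs Alice: Alice wins 24–13.
Bob vs Eve: Bob wins 28–9.
Alice vs Eve: Alice wins 20–17.
Hank beats each rival — Grace (37–0), Frank (20–17), Bob (29–8), Alice (37–0), Eve (32–5) — so Hank is the Condorcet winner.

Hank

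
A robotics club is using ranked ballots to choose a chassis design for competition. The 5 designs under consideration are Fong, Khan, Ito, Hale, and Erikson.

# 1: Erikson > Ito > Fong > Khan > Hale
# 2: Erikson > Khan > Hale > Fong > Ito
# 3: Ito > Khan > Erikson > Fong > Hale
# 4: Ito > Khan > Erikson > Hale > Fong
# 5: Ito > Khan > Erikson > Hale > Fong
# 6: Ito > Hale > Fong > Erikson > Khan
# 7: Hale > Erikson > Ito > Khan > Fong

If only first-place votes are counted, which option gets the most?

Ito

First-place vote totals:
  Fong: 0
  Khan: 0
  Ito: 4
  Hale: 1
  Erikson: 2
Ito has the most first-place votes.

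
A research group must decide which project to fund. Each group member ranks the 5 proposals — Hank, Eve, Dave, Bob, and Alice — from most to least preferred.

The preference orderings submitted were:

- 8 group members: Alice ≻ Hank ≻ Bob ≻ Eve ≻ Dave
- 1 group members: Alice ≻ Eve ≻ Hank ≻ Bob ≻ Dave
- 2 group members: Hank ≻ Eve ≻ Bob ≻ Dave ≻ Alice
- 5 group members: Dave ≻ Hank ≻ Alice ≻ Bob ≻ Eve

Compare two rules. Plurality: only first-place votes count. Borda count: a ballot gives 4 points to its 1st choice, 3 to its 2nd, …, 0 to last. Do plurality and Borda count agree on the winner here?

Plurality first-place counts: Hank 2, Eve 0, Dave 5, Bob 0, Alice 9 → Alice.
Borda totals: Hank 49, Eve 17, Dave 22, Bob 26, Alice 46 → Hank.
The two rules disagree: plurality picks Alice, Borda picks Hank.

No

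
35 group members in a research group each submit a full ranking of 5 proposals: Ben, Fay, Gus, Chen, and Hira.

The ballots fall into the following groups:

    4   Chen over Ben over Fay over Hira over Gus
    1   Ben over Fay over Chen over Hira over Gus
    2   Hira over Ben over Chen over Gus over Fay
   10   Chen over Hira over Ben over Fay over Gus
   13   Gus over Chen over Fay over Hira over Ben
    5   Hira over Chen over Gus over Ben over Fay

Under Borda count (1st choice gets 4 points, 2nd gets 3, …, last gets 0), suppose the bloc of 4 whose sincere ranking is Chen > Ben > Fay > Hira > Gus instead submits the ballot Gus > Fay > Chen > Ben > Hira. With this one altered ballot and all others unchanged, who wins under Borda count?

Borda totals with the altered ballot: Ben 39, Fay 51, Gus 80, Chen 108, Hira 72.
The winner is unchanged: still Chen.

Chen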